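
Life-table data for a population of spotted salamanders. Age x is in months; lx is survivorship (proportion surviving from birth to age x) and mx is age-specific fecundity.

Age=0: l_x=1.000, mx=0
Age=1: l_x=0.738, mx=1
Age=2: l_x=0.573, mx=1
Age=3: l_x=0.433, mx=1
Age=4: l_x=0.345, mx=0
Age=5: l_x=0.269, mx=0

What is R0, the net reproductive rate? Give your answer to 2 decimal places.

1.74

lx·mx by age: 0, 0.738, 0.573, 0.433, 0, 0
R0 = Σ lx·mx = 1.744 → 1.74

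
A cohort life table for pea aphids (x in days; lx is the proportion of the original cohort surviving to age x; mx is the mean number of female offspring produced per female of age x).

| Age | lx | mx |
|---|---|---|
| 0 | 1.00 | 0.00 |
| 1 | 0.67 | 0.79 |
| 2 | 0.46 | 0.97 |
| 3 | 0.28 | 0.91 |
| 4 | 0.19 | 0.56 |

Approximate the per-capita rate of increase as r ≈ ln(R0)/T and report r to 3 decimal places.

0.149

R0 = Σ lx·mx = 0 + 0.5293 + 0.4462 + 0.2548 + 0.1064 = 1.3367
Σ x·lx·mx = 2.6117; T = 2.6117/1.3367 = 1.95384…
r ≈ ln(R0)/T = ln(1.3367)/1.95384… = 0.14853… → 0.149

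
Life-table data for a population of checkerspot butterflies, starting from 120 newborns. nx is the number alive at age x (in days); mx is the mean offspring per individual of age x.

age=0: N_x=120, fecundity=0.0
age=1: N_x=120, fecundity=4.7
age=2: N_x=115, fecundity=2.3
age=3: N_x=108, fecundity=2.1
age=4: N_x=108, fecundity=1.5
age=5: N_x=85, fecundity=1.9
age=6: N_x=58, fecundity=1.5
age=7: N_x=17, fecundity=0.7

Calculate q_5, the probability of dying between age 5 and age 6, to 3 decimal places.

0.318

lx = nx/n0 = nx/120: 1, 1, 0.95833…, 0.9, 0.9, 0.70833…, 0.48333…, 0.14167…
q_5 = (l_5 − l_6) / l_5 = (0.708333… − 0.483333…) / 0.708333…
     = 0.225… / 0.708333… = 0.317647… → 0.318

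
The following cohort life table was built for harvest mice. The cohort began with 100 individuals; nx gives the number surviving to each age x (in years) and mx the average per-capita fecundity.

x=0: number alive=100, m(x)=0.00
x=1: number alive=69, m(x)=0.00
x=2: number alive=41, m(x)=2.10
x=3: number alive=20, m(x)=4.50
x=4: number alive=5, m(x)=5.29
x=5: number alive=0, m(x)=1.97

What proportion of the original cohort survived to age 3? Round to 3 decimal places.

0.200

l_3 = n_3/n_0 = 20/100 = 0.2 → 0.200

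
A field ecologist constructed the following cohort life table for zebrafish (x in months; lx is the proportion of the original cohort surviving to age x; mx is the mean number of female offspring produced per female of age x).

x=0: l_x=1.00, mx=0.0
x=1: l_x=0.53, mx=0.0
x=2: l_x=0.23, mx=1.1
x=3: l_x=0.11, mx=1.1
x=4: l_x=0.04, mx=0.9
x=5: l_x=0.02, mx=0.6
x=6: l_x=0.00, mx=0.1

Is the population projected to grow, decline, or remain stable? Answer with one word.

R0 = Σ lx·mx = 0 + 0 + 0.253 + 0.121 + 0.036 + 0.012 + 0 = 0.422
R0 < 1, so the population is declining.

declining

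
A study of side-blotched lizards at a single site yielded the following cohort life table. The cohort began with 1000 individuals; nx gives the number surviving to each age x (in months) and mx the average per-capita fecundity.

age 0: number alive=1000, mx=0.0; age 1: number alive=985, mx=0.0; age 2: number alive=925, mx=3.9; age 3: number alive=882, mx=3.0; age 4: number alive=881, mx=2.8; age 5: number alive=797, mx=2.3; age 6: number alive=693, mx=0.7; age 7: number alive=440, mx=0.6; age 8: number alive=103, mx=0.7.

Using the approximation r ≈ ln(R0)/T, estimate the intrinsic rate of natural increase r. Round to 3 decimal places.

lx = nx/n0 = nx/1000: 1, 0.985, 0.925, 0.882, 0.881, 0.797, 0.693, 0.44, 0.103
R0 = Σ lx·mx = 0 + 0 + 3.6075 + 2.646 + 2.4668 + 1.8331 + 0.4851 + 0.264 + 0.0721 = 11.3746
Σ x·lx·mx = 39.5211; T = 39.5211/11.3746 = 3.4745…
r ≈ ln(R0)/T = ln(11.3746)/3.4745… = 0.69978… → 0.700

0.700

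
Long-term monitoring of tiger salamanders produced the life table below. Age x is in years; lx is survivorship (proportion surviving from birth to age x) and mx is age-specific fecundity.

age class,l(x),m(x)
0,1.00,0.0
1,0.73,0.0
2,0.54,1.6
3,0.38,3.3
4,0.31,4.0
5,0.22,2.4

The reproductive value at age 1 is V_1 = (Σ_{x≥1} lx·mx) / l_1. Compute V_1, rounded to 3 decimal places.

lx·mx for x ≥ 1: 0, 0.864, 1.254, 1.24, 0.528 → sum = 3.886
V_1 = 3.886 / l_1 = 3.886 / 0.73 = 5.323288… → 5.323

5.323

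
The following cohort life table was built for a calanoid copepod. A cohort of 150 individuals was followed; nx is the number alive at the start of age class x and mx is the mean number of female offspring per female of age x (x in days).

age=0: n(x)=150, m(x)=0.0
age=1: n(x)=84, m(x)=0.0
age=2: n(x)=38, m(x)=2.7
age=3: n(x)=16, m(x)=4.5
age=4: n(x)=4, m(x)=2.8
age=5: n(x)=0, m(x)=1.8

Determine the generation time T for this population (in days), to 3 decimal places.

2.508

lx = nx/n0 = nx/150: 1, 0.56, 0.25333…, 0.10667…, 0.02667…, 0
lx·mx: 0, 0, 0.684…, 0.48…, 0.074667…, 0 → R0 = 1.238667…
x·lx·mx: 0, 0, 1.368…, 1.44…, 0.298667…, 0 → Σ = 3.106667…
T = 3.106667… / 1.238667… = 2.508073… → 2.508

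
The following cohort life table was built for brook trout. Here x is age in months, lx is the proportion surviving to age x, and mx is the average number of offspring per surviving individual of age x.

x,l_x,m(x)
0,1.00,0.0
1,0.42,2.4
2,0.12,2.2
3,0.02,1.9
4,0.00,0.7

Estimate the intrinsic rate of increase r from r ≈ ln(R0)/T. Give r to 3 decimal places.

R0 = Σ lx·mx = 0 + 1.008 + 0.264 + 0.038 + 0 = 1.31
Σ x·lx·mx = 1.65; T = 1.65/1.31 = 1.25954…
r ≈ ln(R0)/T = ln(1.31)/1.25954… = 0.21439… → 0.214

0.214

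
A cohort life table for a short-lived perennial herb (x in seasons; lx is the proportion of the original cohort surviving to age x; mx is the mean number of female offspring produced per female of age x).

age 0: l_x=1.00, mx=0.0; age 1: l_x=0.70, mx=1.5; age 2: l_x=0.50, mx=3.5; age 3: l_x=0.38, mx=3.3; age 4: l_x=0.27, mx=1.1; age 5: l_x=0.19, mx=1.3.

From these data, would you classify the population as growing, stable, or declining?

growing

R0 = Σ lx·mx = 0 + 1.05 + 1.75 + 1.254 + 0.297 + 0.247 = 4.598
R0 > 1, so the population is growing.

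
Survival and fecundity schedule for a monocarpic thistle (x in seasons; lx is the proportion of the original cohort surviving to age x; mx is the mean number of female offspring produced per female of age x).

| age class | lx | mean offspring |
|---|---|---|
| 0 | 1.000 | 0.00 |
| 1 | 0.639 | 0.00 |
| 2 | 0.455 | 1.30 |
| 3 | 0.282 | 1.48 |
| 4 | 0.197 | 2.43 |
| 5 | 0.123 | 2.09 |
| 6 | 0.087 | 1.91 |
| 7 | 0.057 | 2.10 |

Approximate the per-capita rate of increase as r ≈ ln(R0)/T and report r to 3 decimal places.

0.193

R0 = Σ lx·mx = 0 + 0 + 0.5915 + 0.41736 + 0.47871 + 0.25707 + 0.16617 + 0.1197 = 2.03051
Σ x·lx·mx = 7.47019; T = 7.47019/2.03051 = 3.67897…
r ≈ ln(R0)/T = ln(2.03051)/3.67897… = 0.19252… → 0.193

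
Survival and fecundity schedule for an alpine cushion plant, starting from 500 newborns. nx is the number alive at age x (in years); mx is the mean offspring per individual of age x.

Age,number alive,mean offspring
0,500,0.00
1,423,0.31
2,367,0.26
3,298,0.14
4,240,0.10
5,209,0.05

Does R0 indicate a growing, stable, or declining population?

declining

lx = nx/n0 = nx/500: 1, 0.846, 0.734, 0.596, 0.48, 0.418
R0 = Σ lx·mx = 0 + 0.26226 + 0.19084 + 0.08344 + 0.048 + 0.0209 = 0.60544
R0 < 1, so the population is declining.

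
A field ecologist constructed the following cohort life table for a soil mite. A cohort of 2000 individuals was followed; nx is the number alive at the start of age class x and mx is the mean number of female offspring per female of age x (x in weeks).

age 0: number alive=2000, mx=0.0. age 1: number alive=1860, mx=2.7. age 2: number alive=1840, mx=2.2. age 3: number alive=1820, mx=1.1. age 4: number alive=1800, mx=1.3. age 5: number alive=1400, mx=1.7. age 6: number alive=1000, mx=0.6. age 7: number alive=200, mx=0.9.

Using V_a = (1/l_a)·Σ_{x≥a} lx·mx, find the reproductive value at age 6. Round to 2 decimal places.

0.78

lx = nx/n0 = nx/2000: 1, 0.93, 0.92, 0.91, 0.9, 0.7, 0.5, 0.1
lx·mx for x ≥ 6: 0.3, 0.09 → sum = 0.39
V_6 = 0.39 / l_6 = 0.39 / 0.5 = 0.78 → 0.78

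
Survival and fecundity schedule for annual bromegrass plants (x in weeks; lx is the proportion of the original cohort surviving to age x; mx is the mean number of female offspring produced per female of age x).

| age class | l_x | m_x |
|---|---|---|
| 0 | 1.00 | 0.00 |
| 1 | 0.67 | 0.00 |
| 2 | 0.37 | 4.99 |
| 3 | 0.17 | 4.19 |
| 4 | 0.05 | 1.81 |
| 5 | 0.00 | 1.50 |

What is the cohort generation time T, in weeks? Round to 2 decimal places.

2.34

lx·mx: 0, 0, 1.8463, 0.7123, 0.0905, 0 → R0 = 2.6491
x·lx·mx: 0, 0, 3.6926, 2.1369, 0.362, 0 → Σ = 6.1915
T = 6.1915 / 2.6491 = 2.337209… → 2.34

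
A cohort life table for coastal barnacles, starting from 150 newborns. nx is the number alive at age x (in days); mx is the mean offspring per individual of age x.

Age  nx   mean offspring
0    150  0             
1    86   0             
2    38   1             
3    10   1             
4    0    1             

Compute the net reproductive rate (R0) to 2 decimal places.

lx = nx/n0 = nx/150: 1, 0.57333…, 0.25333…, 0.06667…, 0
lx·mx by age: 0, 0, 0.253333…, 0.066667…, 0
R0 = Σ lx·mx = 0.32… → 0.32

0.32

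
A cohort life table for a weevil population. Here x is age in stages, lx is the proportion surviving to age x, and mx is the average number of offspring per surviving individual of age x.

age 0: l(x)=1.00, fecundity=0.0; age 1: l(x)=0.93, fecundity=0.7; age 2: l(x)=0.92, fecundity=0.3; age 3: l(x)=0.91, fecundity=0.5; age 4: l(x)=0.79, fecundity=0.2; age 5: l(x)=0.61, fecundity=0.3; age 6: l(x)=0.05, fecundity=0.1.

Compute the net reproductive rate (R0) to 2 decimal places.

lx·mx by age: 0, 0.651, 0.276, 0.455, 0.158, 0.183, 0.005
R0 = Σ lx·mx = 1.728 → 1.73

1.73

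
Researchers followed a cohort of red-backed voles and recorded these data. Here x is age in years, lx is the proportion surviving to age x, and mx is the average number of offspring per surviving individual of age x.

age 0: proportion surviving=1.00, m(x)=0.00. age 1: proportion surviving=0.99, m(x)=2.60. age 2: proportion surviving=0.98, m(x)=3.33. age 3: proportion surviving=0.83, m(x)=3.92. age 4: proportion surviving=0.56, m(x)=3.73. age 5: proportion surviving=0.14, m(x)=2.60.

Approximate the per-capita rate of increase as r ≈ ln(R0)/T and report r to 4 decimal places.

0.9725

R0 = Σ lx·mx = 0 + 2.574 + 3.2634 + 3.2536 + 2.0888 + 0.364 = 11.5438
Σ x·lx·mx = 29.0368; T = 29.0368/11.5438 = 2.51536…
r ≈ ln(R0)/T = ln(11.5438)/2.51536… = 0.972485… → 0.9725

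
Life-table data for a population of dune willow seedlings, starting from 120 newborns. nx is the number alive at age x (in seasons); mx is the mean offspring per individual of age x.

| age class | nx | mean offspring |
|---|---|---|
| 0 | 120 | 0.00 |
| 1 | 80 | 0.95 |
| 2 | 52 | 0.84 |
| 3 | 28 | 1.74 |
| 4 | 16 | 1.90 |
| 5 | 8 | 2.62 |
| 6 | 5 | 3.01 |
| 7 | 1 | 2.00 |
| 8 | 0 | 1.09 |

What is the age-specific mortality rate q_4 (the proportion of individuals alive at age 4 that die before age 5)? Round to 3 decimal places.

lx = nx/n0 = nx/120: 1, 0.66667…, 0.43333…, 0.23333…, 0.13333…, 0.06667…, 0.04167…, 0.00833…, 0
q_4 = (l_4 − l_5) / l_4 = (0.133333… − 0.066667…) / 0.133333…
     = 0.066667… / 0.133333… = 0.5… → 0.500

0.500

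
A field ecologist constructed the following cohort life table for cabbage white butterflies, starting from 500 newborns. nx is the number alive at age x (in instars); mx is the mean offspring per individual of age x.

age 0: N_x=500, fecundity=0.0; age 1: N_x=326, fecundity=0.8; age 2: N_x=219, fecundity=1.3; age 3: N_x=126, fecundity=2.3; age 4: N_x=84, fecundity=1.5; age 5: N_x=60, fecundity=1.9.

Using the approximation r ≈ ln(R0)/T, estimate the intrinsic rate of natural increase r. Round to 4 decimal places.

lx = nx/n0 = nx/500: 1, 0.652, 0.438, 0.252, 0.168, 0.12
R0 = Σ lx·mx = 0 + 0.5216 + 0.5694 + 0.5796 + 0.252 + 0.228 = 2.1506
Σ x·lx·mx = 5.5472; T = 5.5472/2.1506 = 2.57937…
r ≈ ln(R0)/T = ln(2.1506)/2.57937… = 0.296873… → 0.2969

0.2969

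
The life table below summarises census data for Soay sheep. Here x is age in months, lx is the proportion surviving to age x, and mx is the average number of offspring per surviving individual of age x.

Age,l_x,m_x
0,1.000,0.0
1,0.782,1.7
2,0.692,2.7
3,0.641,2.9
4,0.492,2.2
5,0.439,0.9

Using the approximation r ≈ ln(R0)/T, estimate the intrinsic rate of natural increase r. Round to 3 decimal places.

R0 = Σ lx·mx = 0 + 1.3294 + 1.8684 + 1.8589 + 1.0824 + 0.3951 = 6.5342
Σ x·lx·mx = 16.948; T = 16.948/6.5342 = 2.59374…
r ≈ ln(R0)/T = ln(6.5342)/2.59374… = 0.72369… → 0.724

0.724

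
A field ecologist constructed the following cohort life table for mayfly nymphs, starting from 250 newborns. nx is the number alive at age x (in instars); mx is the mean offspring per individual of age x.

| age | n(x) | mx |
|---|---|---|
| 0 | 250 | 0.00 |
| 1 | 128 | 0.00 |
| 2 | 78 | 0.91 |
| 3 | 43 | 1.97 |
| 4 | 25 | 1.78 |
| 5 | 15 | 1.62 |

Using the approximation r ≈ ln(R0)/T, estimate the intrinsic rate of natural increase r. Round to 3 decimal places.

lx = nx/n0 = nx/250: 1, 0.512, 0.312, 0.172, 0.1, 0.06
R0 = Σ lx·mx = 0 + 0 + 0.28392 + 0.33884 + 0.178 + 0.0972 = 0.89796
Σ x·lx·mx = 2.78236; T = 2.78236/0.89796 = 3.09853…
r ≈ ln(R0)/T = ln(0.89796)/3.09853… = -0.03474… → -0.035

-0.035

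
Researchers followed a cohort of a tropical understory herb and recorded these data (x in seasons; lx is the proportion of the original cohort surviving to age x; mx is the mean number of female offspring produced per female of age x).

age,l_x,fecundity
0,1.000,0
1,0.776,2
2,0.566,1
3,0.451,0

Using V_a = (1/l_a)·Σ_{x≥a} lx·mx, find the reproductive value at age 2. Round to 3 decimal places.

1.000

lx·mx for x ≥ 2: 0.566, 0 → sum = 0.566
V_2 = 0.566 / l_2 = 0.566 / 0.566 = 1 → 1.000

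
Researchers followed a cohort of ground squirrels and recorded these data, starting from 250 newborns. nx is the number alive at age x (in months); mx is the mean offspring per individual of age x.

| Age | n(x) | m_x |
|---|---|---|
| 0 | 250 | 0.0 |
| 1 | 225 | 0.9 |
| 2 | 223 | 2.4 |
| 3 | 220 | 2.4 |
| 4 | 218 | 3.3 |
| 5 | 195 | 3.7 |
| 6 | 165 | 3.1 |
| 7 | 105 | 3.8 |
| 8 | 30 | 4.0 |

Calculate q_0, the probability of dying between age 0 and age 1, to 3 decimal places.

0.100

lx = nx/n0 = nx/250: 1, 0.9, 0.892, 0.88, 0.872, 0.78, 0.66, 0.42, 0.12
q_0 = (l_0 − l_1) / l_0 = (1 − 0.9) / 1
     = 0.1 / 1 = 0.1 → 0.100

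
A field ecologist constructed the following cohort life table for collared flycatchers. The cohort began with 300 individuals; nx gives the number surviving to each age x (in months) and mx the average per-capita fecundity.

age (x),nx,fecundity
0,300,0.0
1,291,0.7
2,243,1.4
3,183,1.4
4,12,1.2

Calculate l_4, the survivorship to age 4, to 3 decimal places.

0.040

l_4 = n_4/n_0 = 12/300 = 0.04 → 0.040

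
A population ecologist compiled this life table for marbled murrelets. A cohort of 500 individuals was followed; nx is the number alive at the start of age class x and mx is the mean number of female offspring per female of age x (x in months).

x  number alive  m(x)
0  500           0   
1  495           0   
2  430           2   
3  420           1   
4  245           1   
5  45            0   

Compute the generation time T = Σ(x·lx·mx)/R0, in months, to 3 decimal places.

2.597

lx = nx/n0 = nx/500: 1, 0.99, 0.86, 0.84, 0.49, 0.09
lx·mx: 0, 0, 1.72, 0.84, 0.49, 0 → R0 = 3.05
x·lx·mx: 0, 0, 3.44, 2.52, 1.96, 0 → Σ = 7.92
T = 7.92 / 3.05 = 2.596721… → 2.597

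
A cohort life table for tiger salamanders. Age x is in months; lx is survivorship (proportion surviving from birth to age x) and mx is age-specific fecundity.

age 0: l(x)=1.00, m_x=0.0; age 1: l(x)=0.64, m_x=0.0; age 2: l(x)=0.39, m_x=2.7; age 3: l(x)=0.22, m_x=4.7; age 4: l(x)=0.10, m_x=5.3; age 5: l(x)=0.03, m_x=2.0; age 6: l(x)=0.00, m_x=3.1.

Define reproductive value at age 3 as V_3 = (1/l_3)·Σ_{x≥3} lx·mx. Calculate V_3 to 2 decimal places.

7.38

lx·mx for x ≥ 3: 1.034, 0.53, 0.06, 0 → sum = 1.624
V_3 = 1.624 / l_3 = 1.624 / 0.22 = 7.381818… → 7.38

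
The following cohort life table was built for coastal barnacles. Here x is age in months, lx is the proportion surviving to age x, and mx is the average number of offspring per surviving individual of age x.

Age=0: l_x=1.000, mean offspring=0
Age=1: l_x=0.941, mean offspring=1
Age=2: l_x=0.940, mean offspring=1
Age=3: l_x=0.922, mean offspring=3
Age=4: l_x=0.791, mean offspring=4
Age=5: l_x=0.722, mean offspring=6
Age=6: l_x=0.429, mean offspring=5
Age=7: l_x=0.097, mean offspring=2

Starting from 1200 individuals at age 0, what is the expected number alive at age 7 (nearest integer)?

116

Expected survivors = N0 · l_7 = 1200 × 0.097 = 116.4 → 116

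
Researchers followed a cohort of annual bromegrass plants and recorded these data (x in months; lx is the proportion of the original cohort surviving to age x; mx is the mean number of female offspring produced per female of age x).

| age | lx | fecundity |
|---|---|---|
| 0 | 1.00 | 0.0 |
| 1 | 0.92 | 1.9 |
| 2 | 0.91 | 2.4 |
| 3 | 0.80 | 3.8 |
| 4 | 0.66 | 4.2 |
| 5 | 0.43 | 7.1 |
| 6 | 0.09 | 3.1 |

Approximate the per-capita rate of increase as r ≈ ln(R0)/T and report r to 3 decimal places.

0.777

R0 = Σ lx·mx = 0 + 1.748 + 2.184 + 3.04 + 2.772 + 3.053 + 0.279 = 13.076
Σ x·lx·mx = 43.263; T = 43.263/13.076 = 3.30858…
r ≈ ln(R0)/T = ln(13.076)/3.30858… = 0.777… → 0.777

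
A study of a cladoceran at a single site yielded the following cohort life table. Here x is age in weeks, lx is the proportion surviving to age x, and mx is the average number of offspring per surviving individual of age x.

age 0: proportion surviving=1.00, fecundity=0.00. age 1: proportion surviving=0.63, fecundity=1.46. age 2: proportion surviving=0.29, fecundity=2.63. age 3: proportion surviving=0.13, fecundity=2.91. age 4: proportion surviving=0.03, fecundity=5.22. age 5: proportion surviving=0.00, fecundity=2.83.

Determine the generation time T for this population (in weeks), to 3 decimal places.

lx·mx: 0, 0.9198, 0.7627, 0.3783, 0.1566, 0 → R0 = 2.2174
x·lx·mx: 0, 0.9198, 1.5254, 1.1349, 0.6264, 0 → Σ = 4.2065
T = 4.2065 / 2.2174 = 1.897042… → 1.897

1.897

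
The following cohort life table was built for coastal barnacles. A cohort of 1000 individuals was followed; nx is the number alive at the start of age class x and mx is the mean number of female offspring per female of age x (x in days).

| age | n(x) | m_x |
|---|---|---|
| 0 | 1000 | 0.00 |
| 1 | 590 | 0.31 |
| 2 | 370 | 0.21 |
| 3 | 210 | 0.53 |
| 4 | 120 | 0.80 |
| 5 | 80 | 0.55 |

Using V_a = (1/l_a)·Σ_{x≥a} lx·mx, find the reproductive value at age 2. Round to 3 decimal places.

lx = nx/n0 = nx/1000: 1, 0.59, 0.37, 0.21, 0.12, 0.08
lx·mx for x ≥ 2: 0.0777, 0.1113, 0.096, 0.044 → sum = 0.329
V_2 = 0.329 / l_2 = 0.329 / 0.37 = 0.889189… → 0.889

0.889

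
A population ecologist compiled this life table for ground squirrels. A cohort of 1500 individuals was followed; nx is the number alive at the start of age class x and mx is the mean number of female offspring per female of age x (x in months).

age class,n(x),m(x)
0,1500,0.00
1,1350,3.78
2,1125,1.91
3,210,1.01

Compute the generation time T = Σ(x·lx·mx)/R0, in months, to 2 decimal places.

lx = nx/n0 = nx/1500: 1, 0.9, 0.75, 0.14
lx·mx: 0, 3.402, 1.4325, 0.1414 → R0 = 4.9759
x·lx·mx: 0, 3.402, 2.865, 0.4242 → Σ = 6.6912
T = 6.6912 / 4.9759 = 1.344722… → 1.34

1.34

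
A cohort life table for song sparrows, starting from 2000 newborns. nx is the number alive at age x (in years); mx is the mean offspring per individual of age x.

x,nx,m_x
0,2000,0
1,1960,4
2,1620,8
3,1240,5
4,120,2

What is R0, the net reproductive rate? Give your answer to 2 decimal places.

13.62

lx = nx/n0 = nx/2000: 1, 0.98, 0.81, 0.62, 0.06
lx·mx by age: 0, 3.92, 6.48, 3.1, 0.12
R0 = Σ lx·mx = 13.62 → 13.62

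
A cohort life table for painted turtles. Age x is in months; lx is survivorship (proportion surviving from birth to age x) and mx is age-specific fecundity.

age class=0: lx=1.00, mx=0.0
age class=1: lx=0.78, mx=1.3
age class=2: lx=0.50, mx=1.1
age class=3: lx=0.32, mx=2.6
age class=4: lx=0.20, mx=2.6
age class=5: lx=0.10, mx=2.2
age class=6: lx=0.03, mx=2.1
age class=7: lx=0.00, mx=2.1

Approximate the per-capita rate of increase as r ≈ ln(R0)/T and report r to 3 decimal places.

R0 = Σ lx·mx = 0 + 1.014 + 0.55 + 0.832 + 0.52 + 0.22 + 0.063 + 0 = 3.199
Σ x·lx·mx = 8.168; T = 8.168/3.199 = 2.5533…
r ≈ ln(R0)/T = ln(3.199)/2.5533… = 0.45543… → 0.455

0.455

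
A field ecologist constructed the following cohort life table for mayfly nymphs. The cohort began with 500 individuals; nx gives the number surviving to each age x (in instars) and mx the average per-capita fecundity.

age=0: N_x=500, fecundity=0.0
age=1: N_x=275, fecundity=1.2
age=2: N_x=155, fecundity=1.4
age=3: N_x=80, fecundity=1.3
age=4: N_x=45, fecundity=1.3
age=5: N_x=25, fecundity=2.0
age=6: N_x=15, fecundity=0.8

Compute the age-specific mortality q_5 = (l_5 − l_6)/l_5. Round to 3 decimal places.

lx = nx/n0 = nx/500: 1, 0.55, 0.31, 0.16, 0.09, 0.05, 0.03
q_5 = (l_5 − l_6) / l_5 = (0.05 − 0.03) / 0.05
     = 0.02 / 0.05 = 0.4 → 0.400

0.400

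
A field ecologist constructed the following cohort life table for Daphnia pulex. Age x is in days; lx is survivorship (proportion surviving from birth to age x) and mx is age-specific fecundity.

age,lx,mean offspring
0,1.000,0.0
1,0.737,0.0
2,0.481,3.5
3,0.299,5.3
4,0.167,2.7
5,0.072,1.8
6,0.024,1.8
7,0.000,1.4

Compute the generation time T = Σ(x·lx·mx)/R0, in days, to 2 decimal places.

2.78

lx·mx: 0, 0, 1.6835, 1.5847, 0.4509, 0.1296, 0.0432, 0 → R0 = 3.8919
x·lx·mx: 0, 0, 3.367, 4.7541, 1.8036, 0.648, 0.2592, 0 → Σ = 10.8319
T = 10.8319 / 3.8919 = 2.783191… → 2.78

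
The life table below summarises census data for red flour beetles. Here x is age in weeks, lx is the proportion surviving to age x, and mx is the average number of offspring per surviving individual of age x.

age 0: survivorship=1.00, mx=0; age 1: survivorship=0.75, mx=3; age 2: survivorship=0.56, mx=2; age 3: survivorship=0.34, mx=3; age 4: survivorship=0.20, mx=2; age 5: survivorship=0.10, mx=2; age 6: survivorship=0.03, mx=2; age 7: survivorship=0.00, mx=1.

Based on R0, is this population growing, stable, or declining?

R0 = Σ lx·mx = 0 + 2.25 + 1.12 + 1.02 + 0.4 + 0.2 + 0.06 + 0 = 5.05
R0 > 1, so the population is growing.

growing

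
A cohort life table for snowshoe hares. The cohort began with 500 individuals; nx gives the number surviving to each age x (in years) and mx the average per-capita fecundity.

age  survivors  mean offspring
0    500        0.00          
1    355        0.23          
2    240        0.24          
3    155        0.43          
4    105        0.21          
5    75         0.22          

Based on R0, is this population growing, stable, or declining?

declining

lx = nx/n0 = nx/500: 1, 0.71, 0.48, 0.31, 0.21, 0.15
R0 = Σ lx·mx = 0 + 0.1633 + 0.1152 + 0.1333 + 0.0441 + 0.033 = 0.4889
R0 < 1, so the population is declining.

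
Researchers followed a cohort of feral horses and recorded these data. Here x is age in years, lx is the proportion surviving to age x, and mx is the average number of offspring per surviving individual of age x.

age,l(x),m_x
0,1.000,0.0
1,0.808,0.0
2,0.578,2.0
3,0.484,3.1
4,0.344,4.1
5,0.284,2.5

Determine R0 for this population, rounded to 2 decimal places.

lx·mx by age: 0, 0, 1.156, 1.5004, 1.4104, 0.71
R0 = Σ lx·mx = 4.7768 → 4.78

4.78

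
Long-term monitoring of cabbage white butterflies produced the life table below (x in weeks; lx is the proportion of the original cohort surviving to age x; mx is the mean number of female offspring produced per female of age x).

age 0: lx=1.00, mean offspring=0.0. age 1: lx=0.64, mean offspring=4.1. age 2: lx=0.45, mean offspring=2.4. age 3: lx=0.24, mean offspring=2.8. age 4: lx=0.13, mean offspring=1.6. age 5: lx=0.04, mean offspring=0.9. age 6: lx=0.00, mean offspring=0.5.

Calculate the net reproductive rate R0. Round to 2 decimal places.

4.62

lx·mx by age: 0, 2.624, 1.08, 0.672, 0.208, 0.036, 0
R0 = Σ lx·mx = 4.62 → 4.62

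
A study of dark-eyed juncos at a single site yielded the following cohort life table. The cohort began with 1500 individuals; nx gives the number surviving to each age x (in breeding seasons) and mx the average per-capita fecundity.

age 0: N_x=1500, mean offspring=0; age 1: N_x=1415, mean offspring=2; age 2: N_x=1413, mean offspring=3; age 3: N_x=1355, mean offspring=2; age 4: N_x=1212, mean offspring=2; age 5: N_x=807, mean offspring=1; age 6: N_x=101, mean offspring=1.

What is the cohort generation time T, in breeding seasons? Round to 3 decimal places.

2.576

lx = nx/n0 = nx/1500: 1, 0.94333…, 0.942, 0.90333…, 0.808, 0.538, 0.06733…
lx·mx: 0, 1.886667…, 2.826, 1.806667…, 1.616, 0.538, 0.067333… → R0 = 8.740667…
x·lx·mx: 0, 1.886667…, 5.652, 5.42…, 6.464, 2.69, 0.404… → Σ = 22.516667…
T = 22.516667… / 8.740667… = 2.576081… → 2.576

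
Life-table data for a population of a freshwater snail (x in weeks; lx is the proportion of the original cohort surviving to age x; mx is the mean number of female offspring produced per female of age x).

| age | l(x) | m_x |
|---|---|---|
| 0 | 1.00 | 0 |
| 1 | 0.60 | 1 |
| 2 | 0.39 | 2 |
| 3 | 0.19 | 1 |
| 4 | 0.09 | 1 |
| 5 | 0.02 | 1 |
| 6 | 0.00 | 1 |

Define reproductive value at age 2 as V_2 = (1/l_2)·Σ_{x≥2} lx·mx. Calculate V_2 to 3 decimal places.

2.769

lx·mx for x ≥ 2: 0.78, 0.19, 0.09, 0.02, 0 → sum = 1.08
V_2 = 1.08 / l_2 = 1.08 / 0.39 = 2.769231… → 2.769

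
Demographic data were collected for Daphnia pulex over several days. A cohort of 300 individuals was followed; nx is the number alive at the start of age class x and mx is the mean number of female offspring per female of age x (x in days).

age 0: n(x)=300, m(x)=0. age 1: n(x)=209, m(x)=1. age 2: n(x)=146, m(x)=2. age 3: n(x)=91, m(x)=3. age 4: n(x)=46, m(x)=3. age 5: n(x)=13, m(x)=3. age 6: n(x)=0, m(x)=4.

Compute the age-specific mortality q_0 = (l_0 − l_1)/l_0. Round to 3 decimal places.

0.303

lx = nx/n0 = nx/300: 1, 0.69667…, 0.48667…, 0.30333…, 0.15333…, 0.04333…, 0
q_0 = (l_0 − l_1) / l_0 = (1 − 0.696667…) / 1
     = 0.303333… / 1 = 0.303333… → 0.303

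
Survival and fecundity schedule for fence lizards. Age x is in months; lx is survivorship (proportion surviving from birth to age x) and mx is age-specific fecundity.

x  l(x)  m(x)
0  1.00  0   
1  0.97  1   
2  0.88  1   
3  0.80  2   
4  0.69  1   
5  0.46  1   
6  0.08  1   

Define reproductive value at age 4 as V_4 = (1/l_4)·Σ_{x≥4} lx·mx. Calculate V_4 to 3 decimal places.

lx·mx for x ≥ 4: 0.69, 0.46, 0.08 → sum = 1.23
V_4 = 1.23 / l_4 = 1.23 / 0.69 = 1.782609… → 1.783

1.783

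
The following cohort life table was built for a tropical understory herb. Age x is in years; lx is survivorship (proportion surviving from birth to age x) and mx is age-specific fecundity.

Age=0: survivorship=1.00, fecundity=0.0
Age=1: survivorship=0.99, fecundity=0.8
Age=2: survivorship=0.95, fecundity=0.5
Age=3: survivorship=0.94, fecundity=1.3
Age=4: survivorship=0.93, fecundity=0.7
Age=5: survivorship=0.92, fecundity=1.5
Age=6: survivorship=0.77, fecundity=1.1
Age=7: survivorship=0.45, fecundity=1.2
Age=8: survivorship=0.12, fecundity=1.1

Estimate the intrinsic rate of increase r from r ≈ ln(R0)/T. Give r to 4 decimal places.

0.4374

R0 = Σ lx·mx = 0 + 0.792 + 0.475 + 1.222 + 0.651 + 1.38 + 0.847 + 0.54 + 0.132 = 6.039
Σ x·lx·mx = 24.83; T = 24.83/6.039 = 4.11161…
r ≈ ln(R0)/T = ln(6.039)/4.11161… = 0.437357… → 0.4374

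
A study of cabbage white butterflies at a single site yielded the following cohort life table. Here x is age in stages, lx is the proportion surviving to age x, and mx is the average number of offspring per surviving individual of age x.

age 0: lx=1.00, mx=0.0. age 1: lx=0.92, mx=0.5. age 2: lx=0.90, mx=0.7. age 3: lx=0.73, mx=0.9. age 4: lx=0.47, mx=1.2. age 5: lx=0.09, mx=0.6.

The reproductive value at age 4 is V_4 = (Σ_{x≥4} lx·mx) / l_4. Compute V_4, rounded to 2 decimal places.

lx·mx for x ≥ 4: 0.564, 0.054 → sum = 0.618
V_4 = 0.618 / l_4 = 0.618 / 0.47 = 1.314894… → 1.31

1.31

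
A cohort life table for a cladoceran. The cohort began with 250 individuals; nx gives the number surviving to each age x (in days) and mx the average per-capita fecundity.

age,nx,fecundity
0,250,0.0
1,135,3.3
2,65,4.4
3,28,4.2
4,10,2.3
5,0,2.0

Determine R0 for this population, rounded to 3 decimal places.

3.488

lx = nx/n0 = nx/250: 1, 0.54, 0.26, 0.112, 0.04, 0
lx·mx by age: 0, 1.782, 1.144, 0.4704, 0.092, 0
R0 = Σ lx·mx = 3.4884 → 3.488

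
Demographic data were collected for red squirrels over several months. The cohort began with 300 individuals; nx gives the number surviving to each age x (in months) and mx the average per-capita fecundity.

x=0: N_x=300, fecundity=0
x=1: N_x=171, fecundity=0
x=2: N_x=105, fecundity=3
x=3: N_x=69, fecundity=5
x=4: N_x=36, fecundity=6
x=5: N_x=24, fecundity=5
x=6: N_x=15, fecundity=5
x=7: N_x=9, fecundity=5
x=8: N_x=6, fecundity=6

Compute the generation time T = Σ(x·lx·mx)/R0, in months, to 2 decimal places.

3.63

lx = nx/n0 = nx/300: 1, 0.57, 0.35, 0.23, 0.12, 0.08, 0.05, 0.03, 0.02
lx·mx: 0, 0, 1.05, 1.15, 0.72, 0.4, 0.25, 0.15, 0.12 → R0 = 3.84
x·lx·mx: 0, 0, 2.1, 3.45, 2.88, 2, 1.5, 1.05, 0.96 → Σ = 13.94
T = 13.94 / 3.84 = 3.630208… → 3.63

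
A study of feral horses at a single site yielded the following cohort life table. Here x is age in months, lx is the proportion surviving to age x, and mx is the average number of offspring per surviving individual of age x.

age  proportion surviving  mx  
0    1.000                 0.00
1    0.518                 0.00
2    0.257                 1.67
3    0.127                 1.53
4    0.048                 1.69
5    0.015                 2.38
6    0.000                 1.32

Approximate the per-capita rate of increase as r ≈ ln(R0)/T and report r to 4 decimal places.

R0 = Σ lx·mx = 0 + 0 + 0.42919 + 0.19431 + 0.08112 + 0.0357 + 0 = 0.74032
Σ x·lx·mx = 1.94429; T = 1.94429/0.74032 = 2.62628…
r ≈ ln(R0)/T = ln(0.74032)/2.62628… = -0.114486… → -0.1145

-0.1145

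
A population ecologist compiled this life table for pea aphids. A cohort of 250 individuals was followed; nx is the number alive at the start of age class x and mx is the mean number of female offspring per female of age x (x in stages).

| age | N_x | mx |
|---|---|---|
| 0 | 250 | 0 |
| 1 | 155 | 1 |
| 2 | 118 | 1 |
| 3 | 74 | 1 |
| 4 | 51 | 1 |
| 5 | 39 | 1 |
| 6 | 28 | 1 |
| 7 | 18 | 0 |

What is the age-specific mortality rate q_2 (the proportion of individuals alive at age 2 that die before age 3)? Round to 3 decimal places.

0.373

lx = nx/n0 = nx/250: 1, 0.62, 0.472, 0.296, 0.204, 0.156, 0.112, 0.072
q_2 = (l_2 − l_3) / l_2 = (0.472 − 0.296) / 0.472
     = 0.176 / 0.472 = 0.372881… → 0.373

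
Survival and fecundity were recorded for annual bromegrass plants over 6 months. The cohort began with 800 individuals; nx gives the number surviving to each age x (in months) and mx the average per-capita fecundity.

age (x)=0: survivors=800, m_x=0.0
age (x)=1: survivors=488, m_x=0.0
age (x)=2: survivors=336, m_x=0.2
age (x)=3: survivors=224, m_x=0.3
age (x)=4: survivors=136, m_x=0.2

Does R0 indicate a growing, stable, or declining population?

declining

lx = nx/n0 = nx/800: 1, 0.61, 0.42, 0.28, 0.17
R0 = Σ lx·mx = 0 + 0 + 0.084 + 0.084 + 0.034 = 0.202
R0 < 1, so the population is declining.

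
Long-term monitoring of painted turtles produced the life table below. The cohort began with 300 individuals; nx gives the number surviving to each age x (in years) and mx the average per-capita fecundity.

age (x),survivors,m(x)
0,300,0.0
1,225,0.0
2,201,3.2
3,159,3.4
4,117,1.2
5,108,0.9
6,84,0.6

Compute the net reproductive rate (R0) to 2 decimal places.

lx = nx/n0 = nx/300: 1, 0.75, 0.67, 0.53, 0.39, 0.36, 0.28
lx·mx by age: 0, 0, 2.144, 1.802, 0.468, 0.324, 0.168
R0 = Σ lx·mx = 4.906 → 4.91

4.91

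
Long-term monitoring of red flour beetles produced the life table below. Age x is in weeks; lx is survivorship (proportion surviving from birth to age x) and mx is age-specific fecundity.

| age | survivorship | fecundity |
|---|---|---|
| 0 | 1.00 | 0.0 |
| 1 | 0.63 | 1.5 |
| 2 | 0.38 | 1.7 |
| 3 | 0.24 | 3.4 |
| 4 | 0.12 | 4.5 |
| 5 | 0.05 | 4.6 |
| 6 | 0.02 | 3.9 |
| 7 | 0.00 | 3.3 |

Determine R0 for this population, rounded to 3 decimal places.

3.255

lx·mx by age: 0, 0.945, 0.646, 0.816, 0.54, 0.23, 0.078, 0
R0 = Σ lx·mx = 3.255 → 3.255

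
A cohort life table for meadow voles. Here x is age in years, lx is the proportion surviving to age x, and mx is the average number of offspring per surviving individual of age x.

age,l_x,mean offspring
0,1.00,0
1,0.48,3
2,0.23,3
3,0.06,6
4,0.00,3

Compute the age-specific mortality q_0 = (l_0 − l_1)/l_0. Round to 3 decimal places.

q_0 = (l_0 − l_1) / l_0 = (1 − 0.48) / 1
     = 0.52 / 1 = 0.52 → 0.520

0.520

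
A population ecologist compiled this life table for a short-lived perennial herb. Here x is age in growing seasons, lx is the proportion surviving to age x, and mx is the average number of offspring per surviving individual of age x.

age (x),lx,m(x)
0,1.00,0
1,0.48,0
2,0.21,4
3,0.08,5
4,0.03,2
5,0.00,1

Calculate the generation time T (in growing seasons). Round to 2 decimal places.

lx·mx: 0, 0, 0.84, 0.4, 0.06, 0 → R0 = 1.3
x·lx·mx: 0, 0, 1.68, 1.2, 0.24, 0 → Σ = 3.12
T = 3.12 / 1.3 = 2.4 → 2.40

2.40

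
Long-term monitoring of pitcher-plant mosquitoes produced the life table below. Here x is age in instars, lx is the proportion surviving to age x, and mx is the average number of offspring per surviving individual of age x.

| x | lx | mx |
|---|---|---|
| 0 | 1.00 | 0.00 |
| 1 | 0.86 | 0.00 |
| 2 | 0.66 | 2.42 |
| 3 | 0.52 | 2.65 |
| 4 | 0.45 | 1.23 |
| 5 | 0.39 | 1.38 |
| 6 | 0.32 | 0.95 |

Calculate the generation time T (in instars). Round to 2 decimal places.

3.22

lx·mx: 0, 0, 1.5972, 1.378, 0.5535, 0.5382, 0.304 → R0 = 4.3709
x·lx·mx: 0, 0, 3.1944, 4.134, 2.214, 2.691, 1.824 → Σ = 14.0574
T = 14.0574 / 4.3709 = 3.216134… → 3.22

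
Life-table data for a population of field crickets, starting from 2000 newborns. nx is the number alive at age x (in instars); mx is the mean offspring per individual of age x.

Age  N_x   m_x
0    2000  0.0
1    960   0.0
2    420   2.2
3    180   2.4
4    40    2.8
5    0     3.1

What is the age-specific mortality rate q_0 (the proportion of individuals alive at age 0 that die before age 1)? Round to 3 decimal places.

0.520

lx = nx/n0 = nx/2000: 1, 0.48, 0.21, 0.09, 0.02, 0
q_0 = (l_0 − l_1) / l_0 = (1 − 0.48) / 1
     = 0.52 / 1 = 0.52 → 0.520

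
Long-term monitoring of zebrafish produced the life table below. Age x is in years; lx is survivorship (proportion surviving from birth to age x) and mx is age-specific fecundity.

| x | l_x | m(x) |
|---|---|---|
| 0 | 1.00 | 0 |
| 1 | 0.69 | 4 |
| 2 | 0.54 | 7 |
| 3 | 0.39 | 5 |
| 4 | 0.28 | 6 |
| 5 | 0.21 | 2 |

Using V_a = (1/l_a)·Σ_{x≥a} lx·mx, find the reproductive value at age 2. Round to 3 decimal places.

14.500

lx·mx for x ≥ 2: 3.78, 1.95, 1.68, 0.42 → sum = 7.83
V_2 = 7.83 / l_2 = 7.83 / 0.54 = 14.5 → 14.500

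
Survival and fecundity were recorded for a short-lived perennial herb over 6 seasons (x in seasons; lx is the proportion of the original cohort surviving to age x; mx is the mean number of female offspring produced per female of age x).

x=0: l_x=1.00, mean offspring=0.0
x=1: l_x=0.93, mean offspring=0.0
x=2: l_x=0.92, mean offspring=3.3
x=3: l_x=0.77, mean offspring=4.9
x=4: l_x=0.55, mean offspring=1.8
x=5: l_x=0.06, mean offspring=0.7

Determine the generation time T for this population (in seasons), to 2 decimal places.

lx·mx: 0, 0, 3.036, 3.773, 0.99, 0.042 → R0 = 7.841
x·lx·mx: 0, 0, 6.072, 11.319, 3.96, 0.21 → Σ = 21.561
T = 21.561 / 7.841 = 2.749777… → 2.75

2.75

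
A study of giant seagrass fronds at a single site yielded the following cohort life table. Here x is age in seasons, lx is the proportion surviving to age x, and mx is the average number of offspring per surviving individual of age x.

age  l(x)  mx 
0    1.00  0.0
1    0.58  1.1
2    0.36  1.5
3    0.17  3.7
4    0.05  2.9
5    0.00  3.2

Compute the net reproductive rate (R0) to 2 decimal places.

1.95

lx·mx by age: 0, 0.638, 0.54, 0.629, 0.145, 0
R0 = Σ lx·mx = 1.952 → 1.95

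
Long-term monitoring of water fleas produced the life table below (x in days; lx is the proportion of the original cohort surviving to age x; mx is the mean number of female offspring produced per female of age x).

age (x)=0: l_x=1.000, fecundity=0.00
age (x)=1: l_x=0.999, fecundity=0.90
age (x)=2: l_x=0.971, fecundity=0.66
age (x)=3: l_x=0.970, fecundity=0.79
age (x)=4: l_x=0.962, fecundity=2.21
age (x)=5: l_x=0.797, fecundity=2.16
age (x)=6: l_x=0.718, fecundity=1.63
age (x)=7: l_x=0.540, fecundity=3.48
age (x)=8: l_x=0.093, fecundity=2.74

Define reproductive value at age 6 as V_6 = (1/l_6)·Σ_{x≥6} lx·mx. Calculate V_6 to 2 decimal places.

lx·mx for x ≥ 6: 1.17034, 1.8792, 0.25482 → sum = 3.30436
V_6 = 3.30436 / l_6 = 3.30436 / 0.718 = 4.602173… → 4.60

4.60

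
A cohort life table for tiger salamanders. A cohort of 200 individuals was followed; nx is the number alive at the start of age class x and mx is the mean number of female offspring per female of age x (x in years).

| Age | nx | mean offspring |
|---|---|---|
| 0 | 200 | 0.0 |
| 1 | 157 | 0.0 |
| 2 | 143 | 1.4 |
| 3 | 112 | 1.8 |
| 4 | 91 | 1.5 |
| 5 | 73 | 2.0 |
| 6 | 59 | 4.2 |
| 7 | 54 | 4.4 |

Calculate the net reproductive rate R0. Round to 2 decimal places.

5.85

lx = nx/n0 = nx/200: 1, 0.785, 0.715, 0.56, 0.455, 0.365, 0.295, 0.27
lx·mx by age: 0, 0, 1.001, 1.008, 0.6825, 0.73, 1.239, 1.188
R0 = Σ lx·mx = 5.8485 → 5.85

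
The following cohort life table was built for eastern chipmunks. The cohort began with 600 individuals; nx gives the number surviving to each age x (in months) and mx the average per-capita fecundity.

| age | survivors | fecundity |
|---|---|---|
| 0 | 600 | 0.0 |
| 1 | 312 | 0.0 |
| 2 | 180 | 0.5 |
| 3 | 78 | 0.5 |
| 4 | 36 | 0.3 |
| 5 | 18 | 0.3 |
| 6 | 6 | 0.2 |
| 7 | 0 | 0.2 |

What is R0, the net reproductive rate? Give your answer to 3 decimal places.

lx = nx/n0 = nx/600: 1, 0.52, 0.3, 0.13, 0.06, 0.03, 0.01, 0
lx·mx by age: 0, 0, 0.15, 0.065, 0.018, 0.009, 0.002, 0
R0 = Σ lx·mx = 0.244 → 0.244

0.244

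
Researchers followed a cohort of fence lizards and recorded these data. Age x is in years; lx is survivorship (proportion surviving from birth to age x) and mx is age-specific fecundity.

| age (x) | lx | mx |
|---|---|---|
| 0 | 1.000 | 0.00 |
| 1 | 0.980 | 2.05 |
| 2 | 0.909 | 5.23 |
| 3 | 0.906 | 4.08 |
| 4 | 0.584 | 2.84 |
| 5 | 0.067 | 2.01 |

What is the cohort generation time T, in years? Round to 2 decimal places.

lx·mx: 0, 2.009, 4.75407, 3.69648, 1.65856, 0.13467 → R0 = 12.25278
x·lx·mx: 0, 2.009, 9.50814, 11.08944, 6.63424, 0.67335 → Σ = 29.91417
T = 29.91417 / 12.25278 = 2.441419… → 2.44

2.44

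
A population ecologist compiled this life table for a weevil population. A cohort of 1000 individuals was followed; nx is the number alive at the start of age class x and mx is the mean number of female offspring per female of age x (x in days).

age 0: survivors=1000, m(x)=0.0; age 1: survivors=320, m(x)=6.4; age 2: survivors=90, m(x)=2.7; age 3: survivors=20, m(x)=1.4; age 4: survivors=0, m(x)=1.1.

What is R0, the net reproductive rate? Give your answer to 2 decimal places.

lx = nx/n0 = nx/1000: 1, 0.32, 0.09, 0.02, 0
lx·mx by age: 0, 2.048, 0.243, 0.028, 0
R0 = Σ lx·mx = 2.319 → 2.32

2.32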